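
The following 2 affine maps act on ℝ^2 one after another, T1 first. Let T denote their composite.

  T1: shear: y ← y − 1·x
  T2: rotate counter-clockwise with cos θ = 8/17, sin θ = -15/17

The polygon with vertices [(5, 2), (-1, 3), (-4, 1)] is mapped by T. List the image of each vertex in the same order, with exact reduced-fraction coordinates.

image vertices: (-5/17, -99/17), (52/17, 47/17), (43/17, 100/17)

T1 shear: y ← y − 1·x: (5, 2) → (5, -3); (-1, 3) → (-1, 4); (-4, 1) → (-4, 5)
T2 rotate counter-clockwise with cos θ = 8/17, sin θ = -15/17: (5, -3) → (-5/17, -99/17); (-1, 4) → (52/17, 47/17); (-4, 5) → (43/17, 100/17)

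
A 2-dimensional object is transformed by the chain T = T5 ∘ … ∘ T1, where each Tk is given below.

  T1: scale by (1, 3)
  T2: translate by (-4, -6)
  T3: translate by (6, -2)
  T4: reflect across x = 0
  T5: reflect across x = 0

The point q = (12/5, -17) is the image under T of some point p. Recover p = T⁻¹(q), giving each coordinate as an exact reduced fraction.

p = (2/5, -3)

T1 = [1 0 0; 0 3 0; 0 0 1]
T2·T1 = [1 0 -4; 0 3 -6; 0 0 1]
T3·…·T1 = [1 0 2; 0 3 -8; 0 0 1]
T4·…·T1 = [-1 0 -2; 0 3 -8; 0 0 1]
T5·…·T1 = [1 0 2; 0 3 -8; 0 0 1]
det M = 3; M⁻¹ = [1 0 -2; 0 1/3 8/3; 0 0 1]
M⁻¹ · (12/5, -17)ᵀ = (2/5, -3)ᵀ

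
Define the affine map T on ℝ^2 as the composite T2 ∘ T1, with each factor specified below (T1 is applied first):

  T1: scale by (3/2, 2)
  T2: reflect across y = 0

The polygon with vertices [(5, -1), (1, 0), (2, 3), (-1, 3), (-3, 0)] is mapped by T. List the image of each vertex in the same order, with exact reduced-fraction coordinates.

image vertices: (15/2, 2), (3/2, 0), (3, -6), (-3/2, -6), (-9/2, 0)

T1 scale by (3/2, 2): (5, -1) → (15/2, -2); (1, 0) → (3/2, 0); (2, 3) → (3, 6); (-1, 3) → (-3/2, 6); (-3, 0) → (-9/2, 0)
T2 reflect across y = 0: (15/2, -2) → (15/2, 2); (3/2, 0) → (3/2, 0); (3, 6) → (3, -6); (-3/2, 6) → (-3/2, -6); (-9/2, 0) → (-9/2, 0)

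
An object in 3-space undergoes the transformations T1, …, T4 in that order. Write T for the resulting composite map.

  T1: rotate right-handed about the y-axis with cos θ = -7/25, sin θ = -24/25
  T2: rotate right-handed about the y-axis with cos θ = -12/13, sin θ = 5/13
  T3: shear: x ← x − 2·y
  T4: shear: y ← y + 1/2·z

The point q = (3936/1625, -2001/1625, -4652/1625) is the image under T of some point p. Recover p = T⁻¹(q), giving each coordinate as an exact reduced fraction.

p = (4, 1/5, 2/5)

T1 = [-7/25 0 -24/25 0; 0 1 0 0; 24/25 0 -7/25 0; 0 0 0 1]
T2·T1 = [204/325 0 253/325 0; 0 1 0 0; -253/325 0 204/325 0; 0 0 0 1]
T3·…·T1 = [204/325 -2 253/325 0; 0 1 0 0; -253/325 0 204/325 0; 0 0 0 1]
T4·…·T1 = [204/325 -2 253/325 0; -253/650 1 102/325 0; -253/325 0 204/325 0; 0 0 0 1]
det M = 1; M⁻¹ = [204/325 408/325 -457/325 0; 0 1 -1/2 0; 253/325 506/325 -49/325 0; 0 0 0 1]
M⁻¹ · (3936/1625, -2001/1625, -4652/1625)ᵀ = (4, 1/5, 2/5)ᵀ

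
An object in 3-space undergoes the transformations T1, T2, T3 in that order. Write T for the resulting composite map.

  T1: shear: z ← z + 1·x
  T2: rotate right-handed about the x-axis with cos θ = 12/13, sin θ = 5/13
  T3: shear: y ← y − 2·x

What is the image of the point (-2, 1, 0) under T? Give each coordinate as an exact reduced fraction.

T1 shear: z ← z + 1·x: (-2, 1, 0) → (-2, 1, -2)
T2 rotate right-handed about the x-axis with cos θ = 12/13, sin θ = 5/13: (-2, 1, -2) → (-2, 22/13, -19/13)
T3 shear: y ← y − 2·x: (-2, 22/13, -19/13) → (-2, 74/13, -19/13)

T(p) = (-2, 74/13, -19/13)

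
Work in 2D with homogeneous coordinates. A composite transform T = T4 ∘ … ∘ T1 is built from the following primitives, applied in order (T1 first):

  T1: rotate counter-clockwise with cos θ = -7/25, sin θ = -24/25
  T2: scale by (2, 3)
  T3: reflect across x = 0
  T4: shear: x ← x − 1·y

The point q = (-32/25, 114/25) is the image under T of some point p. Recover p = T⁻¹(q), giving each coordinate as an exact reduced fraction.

p = (-1, -2)

T1 = [-7/25 24/25 0; -24/25 -7/25 0; 0 0 1]
T2·T1 = [-14/25 48/25 0; -72/25 -21/25 0; 0 0 1]
T3·…·T1 = [14/25 -48/25 0; -72/25 -21/25 0; 0 0 1]
T4·…·T1 = [86/25 -27/25 0; -72/25 -21/25 0; 0 0 1]
det M = -6; M⁻¹ = [7/50 -9/50 0; -12/25 -43/75 0; 0 0 1]
M⁻¹ · (-32/25, 114/25)ᵀ = (-1, -2)ᵀ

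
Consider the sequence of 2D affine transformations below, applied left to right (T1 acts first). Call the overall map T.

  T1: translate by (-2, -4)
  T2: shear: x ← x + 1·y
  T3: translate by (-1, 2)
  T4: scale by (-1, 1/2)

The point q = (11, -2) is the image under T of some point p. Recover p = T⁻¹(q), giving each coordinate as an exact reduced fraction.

T1 = [1 0 -2; 0 1 -4; 0 0 1]
T2·T1 = [1 1 -6; 0 1 -4; 0 0 1]
T3·…·T1 = [1 1 -7; 0 1 -2; 0 0 1]
T4·…·T1 = [-1 -1 7; 0 1/2 -1; 0 0 1]
det M = -1/2; M⁻¹ = [-1 -2 5; 0 2 2; 0 0 1]
M⁻¹ · (11, -2)ᵀ = (-2, -2)ᵀ

p = (-2, -2)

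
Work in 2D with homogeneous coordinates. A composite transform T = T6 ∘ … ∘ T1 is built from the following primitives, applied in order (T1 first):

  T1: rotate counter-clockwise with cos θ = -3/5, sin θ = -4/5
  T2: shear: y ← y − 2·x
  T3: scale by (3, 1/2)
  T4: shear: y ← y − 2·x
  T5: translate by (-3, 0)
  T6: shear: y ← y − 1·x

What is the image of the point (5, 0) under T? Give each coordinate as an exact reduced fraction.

T1 rotate counter-clockwise with cos θ = -3/5, sin θ = -4/5: (5, 0) → (-3, -4)
T2 shear: y ← y − 2·x: (-3, -4) → (-3, 2)
T3 scale by (3, 1/2): (-3, 2) → (-9, 1)
T4 shear: y ← y − 2·x: (-9, 1) → (-9, 19)
T5 translate by (-3, 0): (-9, 19) → (-12, 19)
T6 shear: y ← y − 1·x: (-12, 19) → (-12, 31)

T(p) = (-12, 31)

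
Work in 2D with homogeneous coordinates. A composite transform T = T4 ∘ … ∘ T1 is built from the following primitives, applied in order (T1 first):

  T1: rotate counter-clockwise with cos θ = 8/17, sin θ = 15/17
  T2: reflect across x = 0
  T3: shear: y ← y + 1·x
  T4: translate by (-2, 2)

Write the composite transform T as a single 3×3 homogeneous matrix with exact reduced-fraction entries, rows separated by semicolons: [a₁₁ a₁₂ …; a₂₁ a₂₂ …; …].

T1 = [8/17 -15/17 0; 15/17 8/17 0; 0 0 1]
T2·T1 = [-8/17 15/17 0; 15/17 8/17 0; 0 0 1]
T3·…·T1 = [-8/17 15/17 0; 7/17 23/17 0; 0 0 1]
T4·…·T1 = [-8/17 15/17 -2; 7/17 23/17 2; 0 0 1]

T = [-8/17 15/17 -2; 7/17 23/17 2; 0 0 1]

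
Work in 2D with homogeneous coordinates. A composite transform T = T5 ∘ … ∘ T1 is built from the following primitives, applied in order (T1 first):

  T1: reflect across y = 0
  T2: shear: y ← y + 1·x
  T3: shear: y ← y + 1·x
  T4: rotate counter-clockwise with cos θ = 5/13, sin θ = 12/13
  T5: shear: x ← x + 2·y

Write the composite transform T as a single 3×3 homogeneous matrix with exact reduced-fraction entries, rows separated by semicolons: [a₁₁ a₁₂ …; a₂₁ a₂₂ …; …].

T1 = [1 0 0; 0 -1 0; 0 0 1]
T2·T1 = [1 0 0; 1 -1 0; 0 0 1]
T3·…·T1 = [1 0 0; 2 -1 0; 0 0 1]
T4·…·T1 = [-19/13 12/13 0; 22/13 -5/13 0; 0 0 1]
T5·…·T1 = [25/13 2/13 0; 22/13 -5/13 0; 0 0 1]

T = [25/13 2/13 0; 22/13 -5/13 0; 0 0 1]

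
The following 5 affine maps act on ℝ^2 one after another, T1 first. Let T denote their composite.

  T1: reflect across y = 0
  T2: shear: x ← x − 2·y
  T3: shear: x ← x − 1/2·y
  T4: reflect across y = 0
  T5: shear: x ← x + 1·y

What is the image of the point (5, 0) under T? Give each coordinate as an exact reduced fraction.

T(p) = (5, 0)

T1 reflect across y = 0: (5, 0) → (5, 0)
T2 shear: x ← x − 2·y: (5, 0) → (5, 0)
T3 shear: x ← x − 1/2·y: (5, 0) → (5, 0)
T4 reflect across y = 0: (5, 0) → (5, 0)
T5 shear: x ← x + 1·y: (5, 0) → (5, 0)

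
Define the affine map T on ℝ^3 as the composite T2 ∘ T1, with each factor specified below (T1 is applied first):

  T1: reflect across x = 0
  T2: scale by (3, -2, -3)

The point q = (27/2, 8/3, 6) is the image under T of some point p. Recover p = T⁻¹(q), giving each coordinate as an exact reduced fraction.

T1 = [-1 0 0 0; 0 1 0 0; 0 0 1 0; 0 0 0 1]
T2·T1 = [-3 0 0 0; 0 -2 0 0; 0 0 -3 0; 0 0 0 1]
det M = -18; M⁻¹ = [-1/3 0 0 0; 0 -1/2 0 0; 0 0 -1/3 0; 0 0 0 1]
M⁻¹ · (27/2, 8/3, 6)ᵀ = (-9/2, -4/3, -2)ᵀ

p = (-9/2, -4/3, -2)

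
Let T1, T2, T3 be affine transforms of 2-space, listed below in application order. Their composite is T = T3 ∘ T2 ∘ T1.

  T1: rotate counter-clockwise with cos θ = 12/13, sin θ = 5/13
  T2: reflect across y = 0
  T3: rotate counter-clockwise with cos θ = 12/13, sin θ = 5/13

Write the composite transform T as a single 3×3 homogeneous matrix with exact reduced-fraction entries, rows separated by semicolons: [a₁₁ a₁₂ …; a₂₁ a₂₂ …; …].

T = [1 0 0; 0 -1 0; 0 0 1]

T1 = [12/13 -5/13 0; 5/13 12/13 0; 0 0 1]
T2·T1 = [12/13 -5/13 0; -5/13 -12/13 0; 0 0 1]
T3·…·T1 = [1 0 0; 0 -1 0; 0 0 1]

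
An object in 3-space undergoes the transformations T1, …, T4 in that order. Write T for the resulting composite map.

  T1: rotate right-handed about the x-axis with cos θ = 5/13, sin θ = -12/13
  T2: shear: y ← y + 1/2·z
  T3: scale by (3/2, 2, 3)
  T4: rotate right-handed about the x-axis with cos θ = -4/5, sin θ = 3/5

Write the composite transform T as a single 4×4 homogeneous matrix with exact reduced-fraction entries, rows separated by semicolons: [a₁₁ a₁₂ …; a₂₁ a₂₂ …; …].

T1 = [1 0 0 0; 0 5/13 12/13 0; 0 -12/13 5/13 0; 0 0 0 1]
T2·T1 = [1 0 0 0; 0 -1/13 29/26 0; 0 -12/13 5/13 0; 0 0 0 1]
T3·…·T1 = [3/2 0 0 0; 0 -2/13 29/13 0; 0 -36/13 15/13 0; 0 0 0 1]
T4·…·T1 = [3/2 0 0 0; 0 116/65 -161/65 0; 0 138/65 27/65 0; 0 0 0 1]

T = [3/2 0 0 0; 0 116/65 -161/65 0; 0 138/65 27/65 0; 0 0 0 1]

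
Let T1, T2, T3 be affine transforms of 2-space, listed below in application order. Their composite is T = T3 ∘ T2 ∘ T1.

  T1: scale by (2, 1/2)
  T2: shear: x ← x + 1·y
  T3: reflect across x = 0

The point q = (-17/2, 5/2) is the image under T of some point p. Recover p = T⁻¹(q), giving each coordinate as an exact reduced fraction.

T1 = [2 0 0; 0 1/2 0; 0 0 1]
T2·T1 = [2 1/2 0; 0 1/2 0; 0 0 1]
T3·…·T1 = [-2 -1/2 0; 0 1/2 0; 0 0 1]
det M = -1; M⁻¹ = [-1/2 -1/2 0; 0 2 0; 0 0 1]
M⁻¹ · (-17/2, 5/2)ᵀ = (3, 5)ᵀ

p = (3, 5)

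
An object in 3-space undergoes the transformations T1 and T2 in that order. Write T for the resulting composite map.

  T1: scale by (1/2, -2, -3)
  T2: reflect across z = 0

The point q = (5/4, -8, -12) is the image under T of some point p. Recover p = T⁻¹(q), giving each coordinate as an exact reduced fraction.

T1 = [1/2 0 0 0; 0 -2 0 0; 0 0 -3 0; 0 0 0 1]
T2·T1 = [1/2 0 0 0; 0 -2 0 0; 0 0 3 0; 0 0 0 1]
det M = -3; M⁻¹ = [2 0 0 0; 0 -1/2 0 0; 0 0 1/3 0; 0 0 0 1]
M⁻¹ · (5/4, -8, -12)ᵀ = (5/2, 4, -4)ᵀ

p = (5/2, 4, -4)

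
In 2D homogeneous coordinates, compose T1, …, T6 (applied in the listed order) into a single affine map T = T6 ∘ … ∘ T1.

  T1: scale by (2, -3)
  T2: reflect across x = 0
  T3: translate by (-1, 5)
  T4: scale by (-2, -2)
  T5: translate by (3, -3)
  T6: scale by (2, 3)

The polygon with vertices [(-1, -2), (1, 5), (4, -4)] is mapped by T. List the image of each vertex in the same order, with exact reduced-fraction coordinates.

T1 scale by (2, -3): (-1, -2) → (-2, 6); (1, 5) → (2, -15); (4, -4) → (8, 12)
T2 reflect across x = 0: (-2, 6) → (2, 6); (2, -15) → (-2, -15); (8, 12) → (-8, 12)
T3 translate by (-1, 5): (2, 6) → (1, 11); (-2, -15) → (-3, -10); (-8, 12) → (-9, 17)
T4 scale by (-2, -2): (1, 11) → (-2, -22); (-3, -10) → (6, 20); (-9, 17) → (18, -34)
T5 translate by (3, -3): (-2, -22) → (1, -25); (6, 20) → (9, 17); (18, -34) → (21, -37)
T6 scale by (2, 3): (1, -25) → (2, -75); (9, 17) → (18, 51); (21, -37) → (42, -111)

image vertices: (2, -75), (18, 51), (42, -111)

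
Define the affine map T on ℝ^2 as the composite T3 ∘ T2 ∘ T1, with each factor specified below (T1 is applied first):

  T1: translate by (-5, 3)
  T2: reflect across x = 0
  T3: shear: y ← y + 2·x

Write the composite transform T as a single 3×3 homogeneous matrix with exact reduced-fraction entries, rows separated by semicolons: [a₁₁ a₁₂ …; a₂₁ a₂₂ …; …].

T = [-1 0 5; -2 1 13; 0 0 1]

T1 = [1 0 -5; 0 1 3; 0 0 1]
T2·T1 = [-1 0 5; 0 1 3; 0 0 1]
T3·…·T1 = [-1 0 5; -2 1 13; 0 0 1]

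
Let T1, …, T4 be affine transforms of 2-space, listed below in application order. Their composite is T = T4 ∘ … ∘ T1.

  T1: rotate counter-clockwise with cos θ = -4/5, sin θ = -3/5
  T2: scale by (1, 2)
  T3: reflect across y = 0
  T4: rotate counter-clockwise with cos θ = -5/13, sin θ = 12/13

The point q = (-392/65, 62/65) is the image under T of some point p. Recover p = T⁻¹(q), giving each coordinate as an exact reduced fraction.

p = (-1, 4)

T1 = [-4/5 3/5 0; -3/5 -4/5 0; 0 0 1]
T2·T1 = [-4/5 3/5 0; -6/5 -8/5 0; 0 0 1]
T3·…·T1 = [-4/5 3/5 0; 6/5 8/5 0; 0 0 1]
T4·…·T1 = [-4/5 -111/65 0; -6/5 -4/65 0; 0 0 1]
det M = -2; M⁻¹ = [2/65 -111/130 0; -3/5 2/5 0; 0 0 1]
M⁻¹ · (-392/65, 62/65)ᵀ = (-1, 4)ᵀ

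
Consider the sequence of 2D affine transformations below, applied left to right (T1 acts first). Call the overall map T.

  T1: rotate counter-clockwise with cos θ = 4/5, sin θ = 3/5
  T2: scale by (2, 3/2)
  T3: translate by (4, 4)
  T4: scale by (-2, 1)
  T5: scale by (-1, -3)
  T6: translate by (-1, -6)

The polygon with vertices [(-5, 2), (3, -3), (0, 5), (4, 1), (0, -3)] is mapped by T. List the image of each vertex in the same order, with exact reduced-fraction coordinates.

image vertices: (-69/5, -117/10), (119/5, -153/10), (-5, -36), (87/5, -162/5), (71/5, -36/5)

T1 rotate counter-clockwise with cos θ = 4/5, sin θ = 3/5: (-5, 2) → (-26/5, -7/5); (3, -3) → (21/5, -3/5); (0, 5) → (-3, 4); (4, 1) → (13/5, 16/5); (0, -3) → (9/5, -12/5)
T2 scale by (2, 3/2): (-26/5, -7/5) → (-52/5, -21/10); (21/5, -3/5) → (42/5, -9/10); (-3, 4) → (-6, 6); (13/5, 16/5) → (26/5, 24/5); (9/5, -12/5) → (18/5, -18/5)
T3 translate by (4, 4): (-52/5, -21/10) → (-32/5, 19/10); (42/5, -9/10) → (62/5, 31/10); (-6, 6) → (-2, 10); (26/5, 24/5) → (46/5, 44/5); (18/5, -18/5) → (38/5, 2/5)
T4 scale by (-2, 1): (-32/5, 19/10) → (64/5, 19/10); (62/5, 31/10) → (-124/5, 31/10); (-2, 10) → (4, 10); (46/5, 44/5) → (-92/5, 44/5); (38/5, 2/5) → (-76/5, 2/5)
T5 scale by (-1, -3): (64/5, 19/10) → (-64/5, -57/10); (-124/5, 31/10) → (124/5, -93/10); (4, 10) → (-4, -30); (-92/5, 44/5) → (92/5, -132/5); (-76/5, 2/5) → (76/5, -6/5)
T6 translate by (-1, -6): (-64/5, -57/10) → (-69/5, -117/10); (124/5, -93/10) → (119/5, -153/10); (-4, -30) → (-5, -36); (92/5, -132/5) → (87/5, -162/5); (76/5, -6/5) → (71/5, -36/5)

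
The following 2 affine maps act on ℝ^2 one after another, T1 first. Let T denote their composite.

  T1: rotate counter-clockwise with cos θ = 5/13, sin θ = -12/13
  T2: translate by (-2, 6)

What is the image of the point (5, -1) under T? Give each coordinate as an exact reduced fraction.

T(p) = (-1, 1)

T1 rotate counter-clockwise with cos θ = 5/13, sin θ = -12/13: (5, -1) → (1, -5)
T2 translate by (-2, 6): (1, -5) → (-1, 1)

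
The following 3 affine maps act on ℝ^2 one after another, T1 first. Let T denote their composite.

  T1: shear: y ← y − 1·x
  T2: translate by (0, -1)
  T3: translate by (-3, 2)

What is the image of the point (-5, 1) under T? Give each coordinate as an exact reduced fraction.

T(p) = (-8, 7)

T1 shear: y ← y − 1·x: (-5, 1) → (-5, 6)
T2 translate by (0, -1): (-5, 6) → (-5, 5)
T3 translate by (-3, 2): (-5, 5) → (-8, 7)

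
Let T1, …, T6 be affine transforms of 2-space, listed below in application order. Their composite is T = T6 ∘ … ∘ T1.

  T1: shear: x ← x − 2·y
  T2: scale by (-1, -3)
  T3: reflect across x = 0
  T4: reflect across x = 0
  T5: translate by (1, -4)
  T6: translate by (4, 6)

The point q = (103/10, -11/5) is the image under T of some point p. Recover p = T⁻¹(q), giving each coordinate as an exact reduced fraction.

T1 = [1 -2 0; 0 1 0; 0 0 1]
T2·T1 = [-1 2 0; 0 -3 0; 0 0 1]
T3·…·T1 = [1 -2 0; 0 -3 0; 0 0 1]
T4·…·T1 = [-1 2 0; 0 -3 0; 0 0 1]
T5·…·T1 = [-1 2 1; 0 -3 -4; 0 0 1]
T6·…·T1 = [-1 2 5; 0 -3 2; 0 0 1]
det M = 3; M⁻¹ = [-1 -2/3 19/3; 0 -1/3 2/3; 0 0 1]
M⁻¹ · (103/10, -11/5)ᵀ = (-5/2, 7/5)ᵀ

p = (-5/2, 7/5)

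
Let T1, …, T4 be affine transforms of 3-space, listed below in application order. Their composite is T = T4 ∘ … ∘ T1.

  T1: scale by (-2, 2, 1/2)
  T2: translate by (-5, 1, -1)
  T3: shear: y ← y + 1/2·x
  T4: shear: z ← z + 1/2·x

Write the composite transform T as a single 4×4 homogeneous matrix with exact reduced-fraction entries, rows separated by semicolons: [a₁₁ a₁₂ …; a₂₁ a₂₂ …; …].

T1 = [-2 0 0 0; 0 2 0 0; 0 0 1/2 0; 0 0 0 1]
T2·T1 = [-2 0 0 -5; 0 2 0 1; 0 0 1/2 -1; 0 0 0 1]
T3·…·T1 = [-2 0 0 -5; -1 2 0 -3/2; 0 0 1/2 -1; 0 0 0 1]
T4·…·T1 = [-2 0 0 -5; -1 2 0 -3/2; -1 0 1/2 -7/2; 0 0 0 1]

T = [-2 0 0 -5; -1 2 0 -3/2; -1 0 1/2 -7/2; 0 0 0 1]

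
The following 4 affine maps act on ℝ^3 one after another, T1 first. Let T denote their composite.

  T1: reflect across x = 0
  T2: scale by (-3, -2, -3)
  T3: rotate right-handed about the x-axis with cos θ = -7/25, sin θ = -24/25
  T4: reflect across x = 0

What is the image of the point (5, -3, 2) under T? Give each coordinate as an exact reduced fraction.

T(p) = (-15, -186/25, -102/25)

T1 reflect across x = 0: (5, -3, 2) → (-5, -3, 2)
T2 scale by (-3, -2, -3): (-5, -3, 2) → (15, 6, -6)
T3 rotate right-handed about the x-axis with cos θ = -7/25, sin θ = -24/25: (15, 6, -6) → (15, -186/25, -102/25)
T4 reflect across x = 0: (15, -186/25, -102/25) → (-15, -186/25, -102/25)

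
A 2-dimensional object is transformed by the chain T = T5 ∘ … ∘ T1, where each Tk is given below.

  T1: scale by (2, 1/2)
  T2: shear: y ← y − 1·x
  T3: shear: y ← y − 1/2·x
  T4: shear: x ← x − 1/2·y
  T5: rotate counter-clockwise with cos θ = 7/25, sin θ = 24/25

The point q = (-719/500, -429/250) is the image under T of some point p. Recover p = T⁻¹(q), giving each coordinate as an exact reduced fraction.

T1 = [2 0 0; 0 1/2 0; 0 0 1]
T2·T1 = [2 0 0; -2 1/2 0; 0 0 1]
T3·…·T1 = [2 0 0; -3 1/2 0; 0 0 1]
T4·…·T1 = [7/2 -1/4 0; -3 1/2 0; 0 0 1]
T5·…·T1 = [193/50 -11/20 0; 63/25 -1/10 0; 0 0 1]
det M = 1; M⁻¹ = [-1/10 11/20 0; -63/25 193/50 0; 0 0 1]
M⁻¹ · (-719/500, -429/250)ᵀ = (-4/5, -3)ᵀ

p = (-4/5, -3)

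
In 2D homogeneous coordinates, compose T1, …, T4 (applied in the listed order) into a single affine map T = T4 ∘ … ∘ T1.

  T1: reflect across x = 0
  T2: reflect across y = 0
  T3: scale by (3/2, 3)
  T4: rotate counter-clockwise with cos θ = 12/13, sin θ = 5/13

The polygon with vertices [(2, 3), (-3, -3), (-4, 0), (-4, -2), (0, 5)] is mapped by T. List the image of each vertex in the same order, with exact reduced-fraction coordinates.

T1 reflect across x = 0: (2, 3) → (-2, 3); (-3, -3) → (3, -3); (-4, 0) → (4, 0); (-4, -2) → (4, -2); (0, 5) → (0, 5)
T2 reflect across y = 0: (-2, 3) → (-2, -3); (3, -3) → (3, 3); (4, 0) → (4, 0); (4, -2) → (4, 2); (0, 5) → (0, -5)
T3 scale by (3/2, 3): (-2, -3) → (-3, -9); (3, 3) → (9/2, 9); (4, 0) → (6, 0); (4, 2) → (6, 6); (0, -5) → (0, -15)
T4 rotate counter-clockwise with cos θ = 12/13, sin θ = 5/13: (-3, -9) → (9/13, -123/13); (9/2, 9) → (9/13, 261/26); (6, 0) → (72/13, 30/13); (6, 6) → (42/13, 102/13); (0, -15) → (75/13, -180/13)

image vertices: (9/13, -123/13), (9/13, 261/26), (72/13, 30/13), (42/13, 102/13), (75/13, -180/13)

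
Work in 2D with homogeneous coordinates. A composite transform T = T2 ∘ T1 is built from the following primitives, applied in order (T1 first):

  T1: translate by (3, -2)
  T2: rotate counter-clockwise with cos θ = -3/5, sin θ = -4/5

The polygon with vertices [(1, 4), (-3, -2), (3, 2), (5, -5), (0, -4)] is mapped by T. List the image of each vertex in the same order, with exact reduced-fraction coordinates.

T1 translate by (3, -2): (1, 4) → (4, 2); (-3, -2) → (0, -4); (3, 2) → (6, 0); (5, -5) → (8, -7); (0, -4) → (3, -6)
T2 rotate counter-clockwise with cos θ = -3/5, sin θ = -4/5: (4, 2) → (-4/5, -22/5); (0, -4) → (-16/5, 12/5); (6, 0) → (-18/5, -24/5); (8, -7) → (-52/5, -11/5); (3, -6) → (-33/5, 6/5)

image vertices: (-4/5, -22/5), (-16/5, 12/5), (-18/5, -24/5), (-52/5, -11/5), (-33/5, 6/5)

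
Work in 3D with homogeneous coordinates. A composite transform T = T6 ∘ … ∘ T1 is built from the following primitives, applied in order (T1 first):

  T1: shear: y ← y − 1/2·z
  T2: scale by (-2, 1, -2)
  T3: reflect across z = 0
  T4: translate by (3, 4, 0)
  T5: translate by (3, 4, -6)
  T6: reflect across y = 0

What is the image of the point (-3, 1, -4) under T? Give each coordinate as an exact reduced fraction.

T(p) = (12, -11, -14)

T1 shear: y ← y − 1/2·z: (-3, 1, -4) → (-3, 3, -4)
T2 scale by (-2, 1, -2): (-3, 3, -4) → (6, 3, 8)
T3 reflect across z = 0: (6, 3, 8) → (6, 3, -8)
T4 translate by (3, 4, 0): (6, 3, -8) → (9, 7, -8)
T5 translate by (3, 4, -6): (9, 7, -8) → (12, 11, -14)
T6 reflect across y = 0: (12, 11, -14) → (12, -11, -14)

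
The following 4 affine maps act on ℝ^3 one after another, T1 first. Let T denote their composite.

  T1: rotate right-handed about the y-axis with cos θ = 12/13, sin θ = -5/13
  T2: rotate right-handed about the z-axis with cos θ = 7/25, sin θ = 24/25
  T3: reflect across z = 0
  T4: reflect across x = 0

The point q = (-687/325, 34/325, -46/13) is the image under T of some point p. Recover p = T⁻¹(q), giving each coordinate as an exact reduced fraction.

p = (2, -2, 3)

T1 = [12/13 0 -5/13 0; 0 1 0 0; 5/13 0 12/13 0; 0 0 0 1]
T2·T1 = [84/325 -24/25 -7/65 0; 288/325 7/25 -24/65 0; 5/13 0 12/13 0; 0 0 0 1]
T3·…·T1 = [84/325 -24/25 -7/65 0; 288/325 7/25 -24/65 0; -5/13 0 -12/13 0; 0 0 0 1]
T4·…·T1 = [-84/325 24/25 7/65 0; 288/325 7/25 -24/65 0; -5/13 0 -12/13 0; 0 0 0 1]
det M = 1; M⁻¹ = [-84/325 288/325 -5/13 0; 24/25 7/25 0 0; 7/65 -24/65 -12/13 0; 0 0 0 1]
M⁻¹ · (-687/325, 34/325, -46/13)ᵀ = (2, -2, 3)ᵀ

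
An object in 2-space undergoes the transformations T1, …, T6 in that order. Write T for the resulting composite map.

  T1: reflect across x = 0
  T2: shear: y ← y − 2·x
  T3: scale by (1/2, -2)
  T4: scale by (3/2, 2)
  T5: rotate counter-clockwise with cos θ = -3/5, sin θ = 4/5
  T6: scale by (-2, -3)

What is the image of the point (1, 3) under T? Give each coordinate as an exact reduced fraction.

T1 reflect across x = 0: (1, 3) → (-1, 3)
T2 shear: y ← y − 2·x: (-1, 3) → (-1, 5)
T3 scale by (1/2, -2): (-1, 5) → (-1/2, -10)
T4 scale by (3/2, 2): (-1/2, -10) → (-3/4, -20)
T5 rotate counter-clockwise with cos θ = -3/5, sin θ = 4/5: (-3/4, -20) → (329/20, 57/5)
T6 scale by (-2, -3): (329/20, 57/5) → (-329/10, -171/5)

T(p) = (-329/10, -171/5)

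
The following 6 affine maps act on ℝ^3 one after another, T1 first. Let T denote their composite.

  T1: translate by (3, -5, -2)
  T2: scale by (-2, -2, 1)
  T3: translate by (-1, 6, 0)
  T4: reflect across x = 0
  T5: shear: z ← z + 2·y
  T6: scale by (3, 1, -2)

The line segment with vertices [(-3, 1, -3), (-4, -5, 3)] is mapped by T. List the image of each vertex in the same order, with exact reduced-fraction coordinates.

image vertices: (3, 14, -46), (-3, 26, -106)

T1 translate by (3, -5, -2): (-3, 1, -3) → (0, -4, -5); (-4, -5, 3) → (-1, -10, 1)
T2 scale by (-2, -2, 1): (0, -4, -5) → (0, 8, -5); (-1, -10, 1) → (2, 20, 1)
T3 translate by (-1, 6, 0): (0, 8, -5) → (-1, 14, -5); (2, 20, 1) → (1, 26, 1)
T4 reflect across x = 0: (-1, 14, -5) → (1, 14, -5); (1, 26, 1) → (-1, 26, 1)
T5 shear: z ← z + 2·y: (1, 14, -5) → (1, 14, 23); (-1, 26, 1) → (-1, 26, 53)
T6 scale by (3, 1, -2): (1, 14, 23) → (3, 14, -46); (-1, 26, 53) → (-3, 26, -106)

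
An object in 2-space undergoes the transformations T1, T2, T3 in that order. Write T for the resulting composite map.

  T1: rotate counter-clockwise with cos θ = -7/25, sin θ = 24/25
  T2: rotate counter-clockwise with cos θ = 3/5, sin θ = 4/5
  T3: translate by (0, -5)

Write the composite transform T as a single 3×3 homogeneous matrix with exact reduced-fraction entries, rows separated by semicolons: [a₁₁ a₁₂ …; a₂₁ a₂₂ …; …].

T1 = [-7/25 -24/25 0; 24/25 -7/25 0; 0 0 1]
T2·T1 = [-117/125 -44/125 0; 44/125 -117/125 0; 0 0 1]
T3·…·T1 = [-117/125 -44/125 0; 44/125 -117/125 -5; 0 0 1]

T = [-117/125 -44/125 0; 44/125 -117/125 -5; 0 0 1]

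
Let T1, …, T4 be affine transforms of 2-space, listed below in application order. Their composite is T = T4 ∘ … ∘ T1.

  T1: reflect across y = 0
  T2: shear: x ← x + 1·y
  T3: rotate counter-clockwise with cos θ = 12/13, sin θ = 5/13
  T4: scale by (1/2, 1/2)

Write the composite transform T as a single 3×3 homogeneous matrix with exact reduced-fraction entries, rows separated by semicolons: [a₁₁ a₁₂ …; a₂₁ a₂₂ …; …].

T1 = [1 0 0; 0 -1 0; 0 0 1]
T2·T1 = [1 -1 0; 0 -1 0; 0 0 1]
T3·…·T1 = [12/13 -7/13 0; 5/13 -17/13 0; 0 0 1]
T4·…·T1 = [6/13 -7/26 0; 5/26 -17/26 0; 0 0 1]

T = [6/13 -7/26 0; 5/26 -17/26 0; 0 0 1]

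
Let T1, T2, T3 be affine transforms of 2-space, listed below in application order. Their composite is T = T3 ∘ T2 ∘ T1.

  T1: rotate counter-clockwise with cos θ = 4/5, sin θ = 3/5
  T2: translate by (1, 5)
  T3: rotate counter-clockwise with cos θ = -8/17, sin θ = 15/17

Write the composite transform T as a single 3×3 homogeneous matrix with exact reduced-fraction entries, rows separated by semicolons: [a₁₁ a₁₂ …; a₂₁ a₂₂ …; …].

T1 = [4/5 -3/5 0; 3/5 4/5 0; 0 0 1]
T2·T1 = [4/5 -3/5 1; 3/5 4/5 5; 0 0 1]
T3·…·T1 = [-77/85 -36/85 -83/17; 36/85 -77/85 -25/17; 0 0 1]

T = [-77/85 -36/85 -83/17; 36/85 -77/85 -25/17; 0 0 1]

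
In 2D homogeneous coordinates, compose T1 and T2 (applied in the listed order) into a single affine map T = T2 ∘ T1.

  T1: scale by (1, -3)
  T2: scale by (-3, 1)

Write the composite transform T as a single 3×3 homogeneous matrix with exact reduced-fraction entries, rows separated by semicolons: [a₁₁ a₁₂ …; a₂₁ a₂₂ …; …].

T1 = [1 0 0; 0 -3 0; 0 0 1]
T2·T1 = [-3 0 0; 0 -3 0; 0 0 1]

T = [-3 0 0; 0 -3 0; 0 0 1]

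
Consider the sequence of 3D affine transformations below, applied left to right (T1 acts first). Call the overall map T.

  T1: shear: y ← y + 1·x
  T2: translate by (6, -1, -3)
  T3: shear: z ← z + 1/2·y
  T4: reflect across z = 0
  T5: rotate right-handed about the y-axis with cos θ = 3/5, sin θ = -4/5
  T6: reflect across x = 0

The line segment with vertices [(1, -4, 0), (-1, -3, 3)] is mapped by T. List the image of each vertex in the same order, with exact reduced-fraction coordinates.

image vertices: (-1/5, -4, 43/5), (-1, -5, 11/2)

T1 shear: y ← y + 1·x: (1, -4, 0) → (1, -3, 0); (-1, -3, 3) → (-1, -4, 3)
T2 translate by (6, -1, -3): (1, -3, 0) → (7, -4, -3); (-1, -4, 3) → (5, -5, 0)
T3 shear: z ← z + 1/2·y: (7, -4, -3) → (7, -4, -5); (5, -5, 0) → (5, -5, -5/2)
T4 reflect across z = 0: (7, -4, -5) → (7, -4, 5); (5, -5, -5/2) → (5, -5, 5/2)
T5 rotate right-handed about the y-axis with cos θ = 3/5, sin θ = -4/5: (7, -4, 5) → (1/5, -4, 43/5); (5, -5, 5/2) → (1, -5, 11/2)
T6 reflect across x = 0: (1/5, -4, 43/5) → (-1/5, -4, 43/5); (1, -5, 11/2) → (-1, -5, 11/2)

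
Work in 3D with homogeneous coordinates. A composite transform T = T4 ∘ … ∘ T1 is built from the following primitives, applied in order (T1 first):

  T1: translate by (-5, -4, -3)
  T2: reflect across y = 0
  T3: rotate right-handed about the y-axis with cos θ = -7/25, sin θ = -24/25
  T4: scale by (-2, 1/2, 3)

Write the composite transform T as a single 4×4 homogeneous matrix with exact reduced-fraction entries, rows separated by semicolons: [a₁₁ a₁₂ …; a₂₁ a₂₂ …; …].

T = [14/25 0 48/25 -214/25; 0 -1/2 0 2; 72/25 0 -21/25 -297/25; 0 0 0 1]

T1 = [1 0 0 -5; 0 1 0 -4; 0 0 1 -3; 0 0 0 1]
T2·T1 = [1 0 0 -5; 0 -1 0 4; 0 0 1 -3; 0 0 0 1]
T3·…·T1 = [-7/25 0 -24/25 107/25; 0 -1 0 4; 24/25 0 -7/25 -99/25; 0 0 0 1]
T4·…·T1 = [14/25 0 48/25 -214/25; 0 -1/2 0 2; 72/25 0 -21/25 -297/25; 0 0 0 1]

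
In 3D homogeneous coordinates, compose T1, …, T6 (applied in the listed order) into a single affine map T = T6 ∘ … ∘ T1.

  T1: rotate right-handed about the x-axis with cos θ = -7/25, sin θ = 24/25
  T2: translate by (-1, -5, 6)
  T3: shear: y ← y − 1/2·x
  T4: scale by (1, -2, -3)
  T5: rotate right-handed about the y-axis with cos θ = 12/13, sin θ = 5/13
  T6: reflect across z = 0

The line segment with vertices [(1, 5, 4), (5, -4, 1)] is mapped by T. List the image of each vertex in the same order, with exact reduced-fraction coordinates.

T1 rotate right-handed about the x-axis with cos θ = -7/25, sin θ = 24/25: (1, 5, 4) → (1, -131/25, 92/25); (5, -4, 1) → (5, 4/25, -103/25)
T2 translate by (-1, -5, 6): (1, -131/25, 92/25) → (0, -256/25, 242/25); (5, 4/25, -103/25) → (4, -121/25, 47/25)
T3 shear: y ← y − 1/2·x: (0, -256/25, 242/25) → (0, -256/25, 242/25); (4, -121/25, 47/25) → (4, -171/25, 47/25)
T4 scale by (1, -2, -3): (0, -256/25, 242/25) → (0, 512/25, -726/25); (4, -171/25, 47/25) → (4, 342/25, -141/25)
T5 rotate right-handed about the y-axis with cos θ = 12/13, sin θ = 5/13: (0, 512/25, -726/25) → (-726/65, 512/25, -8712/325); (4, 342/25, -141/25) → (99/65, 342/25, -2192/325)
T6 reflect across z = 0: (-726/65, 512/25, -8712/325) → (-726/65, 512/25, 8712/325); (99/65, 342/25, -2192/325) → (99/65, 342/25, 2192/325)

image vertices: (-726/65, 512/25, 8712/325), (99/65, 342/25, 2192/325)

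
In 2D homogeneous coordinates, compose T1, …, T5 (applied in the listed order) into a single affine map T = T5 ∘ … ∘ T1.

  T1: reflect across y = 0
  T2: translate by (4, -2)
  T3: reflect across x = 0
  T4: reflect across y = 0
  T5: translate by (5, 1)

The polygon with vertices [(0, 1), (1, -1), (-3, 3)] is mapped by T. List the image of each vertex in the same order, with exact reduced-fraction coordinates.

image vertices: (1, 4), (0, 2), (4, 6)

T1 reflect across y = 0: (0, 1) → (0, -1); (1, -1) → (1, 1); (-3, 3) → (-3, -3)
T2 translate by (4, -2): (0, -1) → (4, -3); (1, 1) → (5, -1); (-3, -3) → (1, -5)
T3 reflect across x = 0: (4, -3) → (-4, -3); (5, -1) → (-5, -1); (1, -5) → (-1, -5)
T4 reflect across y = 0: (-4, -3) → (-4, 3); (-5, -1) → (-5, 1); (-1, -5) → (-1, 5)
T5 translate by (5, 1): (-4, 3) → (1, 4); (-5, 1) → (0, 2); (-1, 5) → (4, 6)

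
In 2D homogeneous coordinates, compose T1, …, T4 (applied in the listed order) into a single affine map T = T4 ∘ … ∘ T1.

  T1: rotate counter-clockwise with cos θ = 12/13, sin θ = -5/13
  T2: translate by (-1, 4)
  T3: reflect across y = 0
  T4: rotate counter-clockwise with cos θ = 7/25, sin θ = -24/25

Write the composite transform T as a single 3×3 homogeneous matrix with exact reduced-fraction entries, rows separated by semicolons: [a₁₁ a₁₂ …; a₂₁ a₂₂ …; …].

T1 = [12/13 5/13 0; -5/13 12/13 0; 0 0 1]
T2·T1 = [12/13 5/13 -1; -5/13 12/13 4; 0 0 1]
T3·…·T1 = [12/13 5/13 -1; 5/13 -12/13 -4; 0 0 1]
T4·…·T1 = [204/325 -253/325 -103/25; -253/325 -204/325 -4/25; 0 0 1]

T = [204/325 -253/325 -103/25; -253/325 -204/325 -4/25; 0 0 1]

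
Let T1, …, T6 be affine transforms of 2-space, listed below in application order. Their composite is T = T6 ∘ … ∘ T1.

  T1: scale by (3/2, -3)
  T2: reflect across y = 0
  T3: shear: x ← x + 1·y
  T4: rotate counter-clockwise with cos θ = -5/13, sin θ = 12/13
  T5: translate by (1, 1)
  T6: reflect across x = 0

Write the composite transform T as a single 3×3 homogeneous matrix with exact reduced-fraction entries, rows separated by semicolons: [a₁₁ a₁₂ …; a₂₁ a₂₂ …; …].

T = [15/26 51/13 -1; 18/13 21/13 1; 0 0 1]

T1 = [3/2 0 0; 0 -3 0; 0 0 1]
T2·T1 = [3/2 0 0; 0 3 0; 0 0 1]
T3·…·T1 = [3/2 3 0; 0 3 0; 0 0 1]
T4·…·T1 = [-15/26 -51/13 0; 18/13 21/13 0; 0 0 1]
T5·…·T1 = [-15/26 -51/13 1; 18/13 21/13 1; 0 0 1]
T6·…·T1 = [15/26 51/13 -1; 18/13 21/13 1; 0 0 1]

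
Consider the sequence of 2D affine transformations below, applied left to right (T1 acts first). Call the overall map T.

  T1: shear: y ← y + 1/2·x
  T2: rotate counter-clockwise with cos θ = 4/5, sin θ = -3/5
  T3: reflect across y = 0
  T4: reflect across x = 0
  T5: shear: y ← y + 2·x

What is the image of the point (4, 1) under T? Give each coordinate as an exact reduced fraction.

T1 shear: y ← y + 1/2·x: (4, 1) → (4, 3)
T2 rotate counter-clockwise with cos θ = 4/5, sin θ = -3/5: (4, 3) → (5, 0)
T3 reflect across y = 0: (5, 0) → (5, 0)
T4 reflect across x = 0: (5, 0) → (-5, 0)
T5 shear: y ← y + 2·x: (-5, 0) → (-5, -10)

T(p) = (-5, -10)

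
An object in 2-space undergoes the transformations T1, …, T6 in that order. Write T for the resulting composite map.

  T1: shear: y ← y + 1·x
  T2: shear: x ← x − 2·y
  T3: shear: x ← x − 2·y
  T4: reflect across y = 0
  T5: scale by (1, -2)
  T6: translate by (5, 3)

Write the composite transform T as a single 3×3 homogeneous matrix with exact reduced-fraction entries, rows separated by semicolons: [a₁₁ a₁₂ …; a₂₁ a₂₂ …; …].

T1 = [1 0 0; 1 1 0; 0 0 1]
T2·T1 = [-1 -2 0; 1 1 0; 0 0 1]
T3·…·T1 = [-3 -4 0; 1 1 0; 0 0 1]
T4·…·T1 = [-3 -4 0; -1 -1 0; 0 0 1]
T5·…·T1 = [-3 -4 0; 2 2 0; 0 0 1]
T6·…·T1 = [-3 -4 5; 2 2 3; 0 0 1]

T = [-3 -4 5; 2 2 3; 0 0 1]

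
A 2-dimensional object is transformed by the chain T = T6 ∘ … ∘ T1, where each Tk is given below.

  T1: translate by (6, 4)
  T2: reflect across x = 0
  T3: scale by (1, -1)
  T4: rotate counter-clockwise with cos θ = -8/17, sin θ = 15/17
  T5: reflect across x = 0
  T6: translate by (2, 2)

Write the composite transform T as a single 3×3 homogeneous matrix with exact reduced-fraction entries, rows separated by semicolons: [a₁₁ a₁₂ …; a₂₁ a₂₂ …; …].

T1 = [1 0 6; 0 1 4; 0 0 1]
T2·T1 = [-1 0 -6; 0 1 4; 0 0 1]
T3·…·T1 = [-1 0 -6; 0 -1 -4; 0 0 1]
T4·…·T1 = [8/17 15/17 108/17; -15/17 8/17 -58/17; 0 0 1]
T5·…·T1 = [-8/17 -15/17 -108/17; -15/17 8/17 -58/17; 0 0 1]
T6·…·T1 = [-8/17 -15/17 -74/17; -15/17 8/17 -24/17; 0 0 1]

T = [-8/17 -15/17 -74/17; -15/17 8/17 -24/17; 0 0 1]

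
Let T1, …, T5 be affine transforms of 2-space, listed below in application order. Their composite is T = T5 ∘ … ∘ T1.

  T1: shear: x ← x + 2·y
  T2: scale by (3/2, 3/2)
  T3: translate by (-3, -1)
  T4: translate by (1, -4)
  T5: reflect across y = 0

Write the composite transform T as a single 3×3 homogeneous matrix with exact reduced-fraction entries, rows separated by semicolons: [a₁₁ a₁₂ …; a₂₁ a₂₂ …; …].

T1 = [1 2 0; 0 1 0; 0 0 1]
T2·T1 = [3/2 3 0; 0 3/2 0; 0 0 1]
T3·…·T1 = [3/2 3 -3; 0 3/2 -1; 0 0 1]
T4·…·T1 = [3/2 3 -2; 0 3/2 -5; 0 0 1]
T5·…·T1 = [3/2 3 -2; 0 -3/2 5; 0 0 1]

T = [3/2 3 -2; 0 -3/2 5; 0 0 1]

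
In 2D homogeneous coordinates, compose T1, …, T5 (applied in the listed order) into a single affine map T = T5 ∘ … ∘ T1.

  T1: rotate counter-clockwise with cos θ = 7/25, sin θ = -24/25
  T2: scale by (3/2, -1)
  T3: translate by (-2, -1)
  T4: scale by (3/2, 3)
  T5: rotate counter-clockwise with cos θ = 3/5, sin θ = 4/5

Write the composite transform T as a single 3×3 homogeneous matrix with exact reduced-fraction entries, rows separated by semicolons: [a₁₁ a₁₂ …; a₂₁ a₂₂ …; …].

T1 = [7/25 24/25 0; -24/25 7/25 0; 0 0 1]
T2·T1 = [21/50 36/25 0; 24/25 -7/25 0; 0 0 1]
T3·…·T1 = [21/50 36/25 -2; 24/25 -7/25 -1; 0 0 1]
T4·…·T1 = [63/100 54/25 -3; 72/25 -21/25 -3; 0 0 1]
T5·…·T1 = [-963/500 246/125 3/5; 279/125 153/125 -21/5; 0 0 1]

T = [-963/500 246/125 3/5; 279/125 153/125 -21/5; 0 0 1]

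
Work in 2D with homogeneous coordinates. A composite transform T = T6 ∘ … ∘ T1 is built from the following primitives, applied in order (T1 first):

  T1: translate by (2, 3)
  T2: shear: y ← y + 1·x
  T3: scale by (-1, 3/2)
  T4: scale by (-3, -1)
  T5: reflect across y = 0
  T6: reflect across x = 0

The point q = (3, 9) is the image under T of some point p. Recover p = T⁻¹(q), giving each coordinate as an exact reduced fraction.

p = (-3, 4)

T1 = [1 0 2; 0 1 3; 0 0 1]
T2·T1 = [1 0 2; 1 1 5; 0 0 1]
T3·…·T1 = [-1 0 -2; 3/2 3/2 15/2; 0 0 1]
T4·…·T1 = [3 0 6; -3/2 -3/2 -15/2; 0 0 1]
T5·…·T1 = [3 0 6; 3/2 3/2 15/2; 0 0 1]
T6·…·T1 = [-3 0 -6; 3/2 3/2 15/2; 0 0 1]
det M = -9/2; M⁻¹ = [-1/3 0 -2; 1/3 2/3 -3; 0 0 1]
M⁻¹ · (3, 9)ᵀ = (-3, 4)ᵀ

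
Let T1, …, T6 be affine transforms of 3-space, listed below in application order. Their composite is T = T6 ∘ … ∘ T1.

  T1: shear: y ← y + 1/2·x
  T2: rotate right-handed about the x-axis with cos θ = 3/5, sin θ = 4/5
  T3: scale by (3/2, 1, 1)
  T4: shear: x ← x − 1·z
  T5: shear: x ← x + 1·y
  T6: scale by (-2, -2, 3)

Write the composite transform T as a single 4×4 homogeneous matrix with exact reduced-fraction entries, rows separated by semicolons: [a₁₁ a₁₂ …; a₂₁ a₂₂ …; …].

T1 = [1 0 0 0; 1/2 1 0 0; 0 0 1 0; 0 0 0 1]
T2·T1 = [1 0 0 0; 3/10 3/5 -4/5 0; 2/5 4/5 3/5 0; 0 0 0 1]
T3·…·T1 = [3/2 0 0 0; 3/10 3/5 -4/5 0; 2/5 4/5 3/5 0; 0 0 0 1]
T4·…·T1 = [11/10 -4/5 -3/5 0; 3/10 3/5 -4/5 0; 2/5 4/5 3/5 0; 0 0 0 1]
T5·…·T1 = [7/5 -1/5 -7/5 0; 3/10 3/5 -4/5 0; 2/5 4/5 3/5 0; 0 0 0 1]
T6·…·T1 = [-14/5 2/5 14/5 0; -3/5 -6/5 8/5 0; 6/5 12/5 9/5 0; 0 0 0 1]

T = [-14/5 2/5 14/5 0; -3/5 -6/5 8/5 0; 6/5 12/5 9/5 0; 0 0 0 1]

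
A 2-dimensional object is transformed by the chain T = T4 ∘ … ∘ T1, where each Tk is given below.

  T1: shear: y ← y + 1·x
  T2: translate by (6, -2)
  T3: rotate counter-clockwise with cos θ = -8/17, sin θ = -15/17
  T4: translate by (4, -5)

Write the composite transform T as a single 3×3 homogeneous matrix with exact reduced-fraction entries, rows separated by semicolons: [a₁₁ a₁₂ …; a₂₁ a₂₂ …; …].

T1 = [1 0 0; 1 1 0; 0 0 1]
T2·T1 = [1 0 6; 1 1 -2; 0 0 1]
T3·…·T1 = [7/17 15/17 -78/17; -23/17 -8/17 -74/17; 0 0 1]
T4·…·T1 = [7/17 15/17 -10/17; -23/17 -8/17 -159/17; 0 0 1]

T = [7/17 15/17 -10/17; -23/17 -8/17 -159/17; 0 0 1]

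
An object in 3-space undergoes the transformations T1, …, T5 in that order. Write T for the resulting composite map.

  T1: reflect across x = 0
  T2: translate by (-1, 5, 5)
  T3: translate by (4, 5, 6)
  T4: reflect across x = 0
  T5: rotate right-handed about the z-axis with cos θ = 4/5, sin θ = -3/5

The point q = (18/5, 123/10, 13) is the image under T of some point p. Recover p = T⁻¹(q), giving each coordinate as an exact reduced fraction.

T1 = [-1 0 0 0; 0 1 0 0; 0 0 1 0; 0 0 0 1]
T2·T1 = [-1 0 0 -1; 0 1 0 5; 0 0 1 5; 0 0 0 1]
T3·…·T1 = [-1 0 0 3; 0 1 0 10; 0 0 1 11; 0 0 0 1]
T4·…·T1 = [1 0 0 -3; 0 1 0 10; 0 0 1 11; 0 0 0 1]
T5·…·T1 = [4/5 3/5 0 18/5; -3/5 4/5 0 49/5; 0 0 1 11; 0 0 0 1]
det M = 1; M⁻¹ = [4/5 -3/5 0 3; 3/5 4/5 0 -10; 0 0 1 -11; 0 0 0 1]
M⁻¹ · (18/5, 123/10, 13)ᵀ = (-3/2, 2, 2)ᵀ

p = (-3/2, 2, 2)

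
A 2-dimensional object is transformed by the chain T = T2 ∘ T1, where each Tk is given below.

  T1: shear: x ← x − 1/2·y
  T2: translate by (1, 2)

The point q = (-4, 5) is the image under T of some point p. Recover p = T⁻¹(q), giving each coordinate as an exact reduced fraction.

p = (-7/2, 3)

T1 = [1 -1/2 0; 0 1 0; 0 0 1]
T2·T1 = [1 -1/2 1; 0 1 2; 0 0 1]
det M = 1; M⁻¹ = [1 1/2 -2; 0 1 -2; 0 0 1]
M⁻¹ · (-4, 5)ᵀ = (-7/2, 3)ᵀ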